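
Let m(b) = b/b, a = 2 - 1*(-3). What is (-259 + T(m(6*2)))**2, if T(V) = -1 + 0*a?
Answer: 67600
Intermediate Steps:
a = 5 (a = 2 + 3 = 5)
m(b) = 1
T(V) = -1 (T(V) = -1 + 0*5 = -1 + 0 = -1)
(-259 + T(m(6*2)))**2 = (-259 - 1)**2 = (-260)**2 = 67600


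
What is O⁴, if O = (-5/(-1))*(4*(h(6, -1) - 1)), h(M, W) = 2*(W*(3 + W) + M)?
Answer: 384160000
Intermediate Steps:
h(M, W) = 2*M + 2*W*(3 + W) (h(M, W) = 2*(M + W*(3 + W)) = 2*M + 2*W*(3 + W))
O = 140 (O = (-5/(-1))*(4*((2*6 + 2*(-1)² + 6*(-1)) - 1)) = (-5*(-1))*(4*((12 + 2*1 - 6) - 1)) = 5*(4*((12 + 2 - 6) - 1)) = 5*(4*(8 - 1)) = 5*(4*7) = 5*28 = 140)
O⁴ = 140⁴ = 384160000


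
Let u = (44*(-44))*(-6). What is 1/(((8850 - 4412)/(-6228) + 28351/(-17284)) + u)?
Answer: 26911188/312537040703 ≈ 8.6106e-5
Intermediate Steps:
u = 11616 (u = -1936*(-6) = 11616)
1/(((8850 - 4412)/(-6228) + 28351/(-17284)) + u) = 1/(((8850 - 4412)/(-6228) + 28351/(-17284)) + 11616) = 1/((4438*(-1/6228) + 28351*(-1/17284)) + 11616) = 1/((-2219/3114 - 28351/17284) + 11616) = 1/(-63319105/26911188 + 11616) = 1/(312537040703/26911188) = 26911188/312537040703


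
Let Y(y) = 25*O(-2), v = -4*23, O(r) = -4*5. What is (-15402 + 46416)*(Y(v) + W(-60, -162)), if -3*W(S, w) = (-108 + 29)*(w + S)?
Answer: -196814844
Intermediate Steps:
O(r) = -20
v = -92
W(S, w) = 79*S/3 + 79*w/3 (W(S, w) = -(-108 + 29)*(w + S)/3 = -(-79)*(S + w)/3 = -(-79*S - 79*w)/3 = 79*S/3 + 79*w/3)
Y(y) = -500 (Y(y) = 25*(-20) = -500)
(-15402 + 46416)*(Y(v) + W(-60, -162)) = (-15402 + 46416)*(-500 + ((79/3)*(-60) + (79/3)*(-162))) = 31014*(-500 + (-1580 - 4266)) = 31014*(-500 - 5846) = 31014*(-6346) = -196814844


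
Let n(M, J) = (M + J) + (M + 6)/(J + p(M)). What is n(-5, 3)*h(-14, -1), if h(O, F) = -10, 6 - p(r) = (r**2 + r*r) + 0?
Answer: 830/41 ≈ 20.244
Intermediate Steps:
p(r) = 6 - 2*r**2 (p(r) = 6 - ((r**2 + r*r) + 0) = 6 - ((r**2 + r**2) + 0) = 6 - (2*r**2 + 0) = 6 - 2*r**2)
n(M, J) = J + M + (6 + M)/(6 + J - 2*M**2) (n(M, J) = (M + J) + (M + 6)/(J + (6 - 2*M**2)) = (J + M) + (6 + M)/(6 + J - 2*M**2) = J + M + (6 + M)/(6 + J - 2*M**2))
n(-5, 3)*h(-14, -1) = ((6 - 5 + 3**2 + 3*(-5) - 2*3*(-3 + (-5)**2) - 2*(-5)*(-3 + (-5)**2))/(6 + 3 - 2*(-5)**2))*(-10) = ((6 - 5 + 9 - 15 - 2*3*(-3 + 25) - 2*(-5)*(-3 + 25))/(6 + 3 - 2*25))*(-10) = ((6 - 5 + 9 - 15 - 2*3*22 - 2*(-5)*22)/(6 + 3 - 50))*(-10) = ((6 - 5 + 9 - 15 - 132 + 220)/(-41))*(-10) = -1/41*83*(-10) = -83/41*(-10) = 830/41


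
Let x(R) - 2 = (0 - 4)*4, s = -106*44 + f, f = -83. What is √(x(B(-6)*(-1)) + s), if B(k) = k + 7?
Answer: 69*I ≈ 69.0*I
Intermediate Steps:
B(k) = 7 + k
s = -4747 (s = -106*44 - 83 = -4664 - 83 = -4747)
x(R) = -14 (x(R) = 2 + (0 - 4)*4 = 2 - 4*4 = 2 - 16 = -14)
√(x(B(-6)*(-1)) + s) = √(-14 - 4747) = √(-4761) = 69*I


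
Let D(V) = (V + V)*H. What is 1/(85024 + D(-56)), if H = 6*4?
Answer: 1/82336 ≈ 1.2145e-5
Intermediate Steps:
H = 24
D(V) = 48*V (D(V) = (V + V)*24 = (2*V)*24 = 48*V)
1/(85024 + D(-56)) = 1/(85024 + 48*(-56)) = 1/(85024 - 2688) = 1/82336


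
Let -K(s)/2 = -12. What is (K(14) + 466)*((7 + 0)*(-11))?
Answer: -37730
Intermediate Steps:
K(s) = 24 (K(s) = -2*(-12) = 24)
(K(14) + 466)*((7 + 0)*(-11)) = (24 + 466)*((7 + 0)*(-11)) = 490*(7*(-11)) = 490*(-77) = -37730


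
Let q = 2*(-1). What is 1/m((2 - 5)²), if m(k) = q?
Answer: -½ ≈ -0.50000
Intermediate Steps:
q = -2
m(k) = -2
1/m((2 - 5)²) = 1/(-2) = -½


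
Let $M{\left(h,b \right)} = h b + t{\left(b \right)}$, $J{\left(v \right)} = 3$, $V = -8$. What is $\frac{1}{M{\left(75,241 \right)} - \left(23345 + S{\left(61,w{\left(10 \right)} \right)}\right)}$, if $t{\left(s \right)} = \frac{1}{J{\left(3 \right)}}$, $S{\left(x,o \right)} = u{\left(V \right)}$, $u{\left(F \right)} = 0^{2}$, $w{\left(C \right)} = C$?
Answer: $- \frac{3}{15809} \approx -0.00018977$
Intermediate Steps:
$u{\left(F \right)} = 0$
$S{\left(x,o \right)} = 0$
$t{\left(s \right)} = \frac{1}{3}$
$M{\left(h,b \right)} = \frac{1}{3} + b h$ ($M{\left(h,b \right)} = h b + \frac{1}{3} = b h + \frac{1}{3} = \frac{1}{3} + b h$)
$\frac{1}{M{\left(75,241 \right)} - \left(23345 + S{\left(61,w{\left(10 \right)} \right)}\right)} = \frac{1}{\left(\frac{1}{3} + 241 \cdot 75\right) - 23345} = \frac{1}{\left(\frac{1}{3} + 18075\right) + \left(-23345 + 0\right)} = \frac{1}{\frac{54226}{3} - 23345} = \frac{1}{- \frac{15809}{3}} = - \frac{3}{15809}$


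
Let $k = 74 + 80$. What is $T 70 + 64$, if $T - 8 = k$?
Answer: $11404$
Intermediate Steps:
$k = 154$
$T = 162$ ($T = 8 + 154 = 162$)
$T 70 + 64 = 162 \cdot 70 + 64 = 11340 + 64 = 11404$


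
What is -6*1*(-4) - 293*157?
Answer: -45977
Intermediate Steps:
-6*1*(-4) - 293*157 = -6*(-4) - 46001 = 24 - 46001 = -45977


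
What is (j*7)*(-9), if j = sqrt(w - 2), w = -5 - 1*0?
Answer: -63*I*sqrt(7) ≈ -166.68*I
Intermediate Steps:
w = -5 (w = -5 + 0 = -5)
j = I*sqrt(7) (j = sqrt(-5 - 2) = sqrt(-7) = I*sqrt(7) ≈ 2.6458*I)
(j*7)*(-9) = ((I*sqrt(7))*7)*(-9) = (7*I*sqrt(7))*(-9) = -63*I*sqrt(7)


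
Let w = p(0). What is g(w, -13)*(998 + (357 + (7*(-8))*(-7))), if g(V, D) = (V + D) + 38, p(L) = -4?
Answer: 36687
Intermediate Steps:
w = -4
g(V, D) = 38 + D + V (g(V, D) = (D + V) + 38 = 38 + D + V)
g(w, -13)*(998 + (357 + (7*(-8))*(-7))) = (38 - 13 - 4)*(998 + (357 + (7*(-8))*(-7))) = 21*(998 + (357 - 56*(-7))) = 21*(998 + (357 + 392)) = 21*(998 + 749) = 21*1747 = 36687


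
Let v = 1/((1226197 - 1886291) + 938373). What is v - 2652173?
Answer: -738044050266/278279 ≈ -2.6522e+6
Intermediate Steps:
v = 1/278279 (v = 1/(-660094 + 938373) = 1/278279 ≈ 3.5935e-6)
v - 2652173 = 1/278279 - 2652173 = -738044050266/278279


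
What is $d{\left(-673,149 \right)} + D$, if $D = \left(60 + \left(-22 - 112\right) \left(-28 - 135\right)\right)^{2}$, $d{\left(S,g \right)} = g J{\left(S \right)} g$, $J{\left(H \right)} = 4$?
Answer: $479786408$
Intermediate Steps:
$d{\left(S,g \right)} = 4 g^{2}$ ($d{\left(S,g \right)} = g 4 g = 4 g g = 4 g^{2}$)
$D = 479697604$ ($D = \left(60 - -21842\right)^{2} = \left(60 + 21842\right)^{2} = 21902^{2} = 479697604$)
$d{\left(-673,149 \right)} + D = 4 \cdot 149^{2} + 479697604 = 4 \cdot 22201 + 479697604 = 88804 + 479697604 = 479786408$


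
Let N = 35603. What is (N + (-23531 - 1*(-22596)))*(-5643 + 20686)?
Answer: 521510724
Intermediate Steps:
(N + (-23531 - 1*(-22596)))*(-5643 + 20686) = (35603 + (-23531 - 1*(-22596)))*(-5643 + 20686) = (35603 + (-23531 + 22596))*15043 = (35603 - 935)*15043 = 34668*15043 = 521510724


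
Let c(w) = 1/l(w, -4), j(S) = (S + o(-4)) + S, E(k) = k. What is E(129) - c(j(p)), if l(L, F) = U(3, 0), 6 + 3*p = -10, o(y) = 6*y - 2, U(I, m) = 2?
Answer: 257/2 ≈ 128.50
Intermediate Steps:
o(y) = -2 + 6*y
p = -16/3 (p = -2 + (⅓)*(-10) = -2 - 10/3 = -16/3 ≈ -5.3333)
l(L, F) = 2
j(S) = -26 + 2*S (j(S) = (S + (-2 + 6*(-4))) + S = (S + (-2 - 24)) + S = (S - 26) + S = (-26 + S) + S = -26 + 2*S)
c(w) = ½ (c(w) = 1/2 = ½)
E(129) - c(j(p)) = 129 - 1*½ = 129 - ½ = 257/2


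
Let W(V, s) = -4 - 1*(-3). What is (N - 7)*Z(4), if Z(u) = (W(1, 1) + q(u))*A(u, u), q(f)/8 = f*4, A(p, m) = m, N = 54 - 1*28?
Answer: 9652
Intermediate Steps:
N = 26 (N = 54 - 28 = 26)
W(V, s) = -1 (W(V, s) = -4 + 3 = -1)
q(f) = 32*f (q(f) = 8*(f*4) = 8*(4*f) = 32*f)
Z(u) = u*(-1 + 32*u) (Z(u) = (-1 + 32*u)*u = u*(-1 + 32*u))
(N - 7)*Z(4) = (26 - 7)*(4*(-1 + 32*4)) = 19*(4*(-1 + 128)) = 19*(4*127) = 19*508 = 9652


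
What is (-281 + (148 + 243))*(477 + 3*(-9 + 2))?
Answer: 50160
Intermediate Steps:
(-281 + (148 + 243))*(477 + 3*(-9 + 2)) = (-281 + 391)*(477 + 3*(-7)) = 110*(477 - 21) = 110*456 = 50160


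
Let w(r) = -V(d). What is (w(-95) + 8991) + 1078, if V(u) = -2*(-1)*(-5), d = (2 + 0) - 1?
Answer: 10079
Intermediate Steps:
d = 1 (d = 2 - 1 = 1)
V(u) = -10 (V(u) = 2*(-5) = -10)
w(r) = 10 (w(r) = -1*(-10) = 10)
(w(-95) + 8991) + 1078 = (10 + 8991) + 1078 = 9001 + 1078 = 10079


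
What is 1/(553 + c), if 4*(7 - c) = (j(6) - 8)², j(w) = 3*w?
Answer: 1/535 ≈ 0.0018692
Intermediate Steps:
c = -18 (c = 7 - (3*6 - 8)²/4 = 7 - (18 - 8)²/4 = 7 - ¼*10² = 7 - ¼*100 = 7 - 25 = -18)
1/(553 + c) = 1/(553 - 18) = 1/535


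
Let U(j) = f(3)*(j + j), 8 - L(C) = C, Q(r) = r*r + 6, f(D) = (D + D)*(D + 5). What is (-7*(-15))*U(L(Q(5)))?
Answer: -231840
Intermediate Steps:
f(D) = 2*D*(5 + D) (f(D) = (2*D)*(5 + D) = 2*D*(5 + D))
Q(r) = 6 + r**2 (Q(r) = r**2 + 6 = 6 + r**2)
L(C) = 8 - C
U(j) = 96*j (U(j) = (2*3*(5 + 3))*(j + j) = (2*3*8)*(2*j) = 48*(2*j) = 96*j)
(-7*(-15))*U(L(Q(5))) = (-7*(-15))*(96*(8 - (6 + 5**2))) = 105*(96*(8 - (6 + 25))) = 105*(96*(8 - 1*31)) = 105*(96*(8 - 31)) = 105*(96*(-23)) = 105*(-2208) = -231840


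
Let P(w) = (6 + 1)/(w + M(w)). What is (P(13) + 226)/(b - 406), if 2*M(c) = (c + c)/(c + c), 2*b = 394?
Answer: -556/513 ≈ -1.0838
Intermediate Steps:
b = 197 (b = (1/2)*394 = 197)
M(c) = 1/2 (M(c) = ((c + c)/(c + c))/2 = ((2*c)/((2*c)))/2 = ((2*c)*(1/(2*c)))/2 = (1/2)*1 = 1/2)
P(w) = 7/(1/2 + w) (P(w) = (6 + 1)/(w + 1/2) = 7/(1/2 + w))
(P(13) + 226)/(b - 406) = (14/(1 + 2*13) + 226)/(197 - 406) = (14/(1 + 26) + 226)/(-209) = (14/27 + 226)*(-1/209) = (6116/27)*(-1/209) = -556/513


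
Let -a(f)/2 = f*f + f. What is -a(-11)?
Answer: 220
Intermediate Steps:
a(f) = -2*f - 2*f² (a(f) = -2*(f*f + f) = -2*(f² + f) = -2*(f + f²) = -2*f - 2*f²)
-a(-11) = -(-2)*(-11)*(1 - 11) = -(-2)*(-11)*(-10) = -1*(-220) = 220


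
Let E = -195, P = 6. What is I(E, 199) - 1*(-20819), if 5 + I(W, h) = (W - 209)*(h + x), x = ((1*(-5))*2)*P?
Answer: -35342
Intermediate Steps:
x = -60 (x = ((1*(-5))*2)*6 = -5*2*6 = -10*6 = -60)
I(W, h) = -5 + (-209 + W)*(-60 + h) (I(W, h) = -5 + (W - 209)*(h - 60) = -5 + (-209 + W)*(-60 + h))
I(E, 199) - 1*(-20819) = (12535 - 209*199 - 60*(-195) - 195*199) - 1*(-20819) = (12535 - 41591 + 11700 - 38805) + 20819 = -56161 + 20819 = -35342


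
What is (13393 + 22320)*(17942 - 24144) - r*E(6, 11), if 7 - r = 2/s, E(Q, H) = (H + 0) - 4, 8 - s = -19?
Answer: -5980286011/27 ≈ -2.2149e+8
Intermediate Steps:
s = 27 (s = 8 - 1*(-19) = 8 + 19 = 27)
E(Q, H) = -4 + H (E(Q, H) = H - 4 = -4 + H)
r = 187/27 (r = 7 - 2/27 = 187/27 ≈ 6.9259)
(13393 + 22320)*(17942 - 24144) - r*E(6, 11) = (13393 + 22320)*(17942 - 24144) - 187*(-4 + 11)/27 = 35713*(-6202) - 187*7/27 = -221492026 - 1*1309/27 = -221492026 - 1309/27 = -5980286011/27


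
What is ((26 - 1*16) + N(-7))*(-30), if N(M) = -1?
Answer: -270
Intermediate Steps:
((26 - 1*16) + N(-7))*(-30) = ((26 - 1*16) - 1)*(-30) = ((26 - 16) - 1)*(-30) = (10 - 1)*(-30) = 9*(-30) = -270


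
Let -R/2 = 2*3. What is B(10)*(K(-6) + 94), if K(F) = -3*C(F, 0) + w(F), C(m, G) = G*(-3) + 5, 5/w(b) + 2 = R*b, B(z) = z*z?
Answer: 55350/7 ≈ 7907.1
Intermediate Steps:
B(z) = z²
R = -12 (R = -4*3 = -2*6 = -12)
w(b) = 5/(-2 - 12*b)
C(m, G) = 5 - 3*G (C(m, G) = -3*G + 5 = 5 - 3*G)
K(F) = -15 - 5/(2 + 12*F) (K(F) = -3*(5 - 3*0) - 5/(2 + 12*F) = -3*(5 + 0) - 5/(2 + 12*F) = -3*5 - 5/(2 + 12*F) = -15 - 5/(2 + 12*F))
B(10)*(K(-6) + 94) = 10²*(5*(-7 - 36*(-6))/(2*(1 + 6*(-6))) + 94) = 100*(5*(-7 + 216)/(2*(1 - 36)) + 94) = 100*((5/2)*209/(-35) + 94) = 100*((5/2)*(-1/35)*209 + 94) = 100*(-209/14 + 94) = 100*(1107/14) = 55350/7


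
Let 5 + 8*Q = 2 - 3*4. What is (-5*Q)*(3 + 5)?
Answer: 75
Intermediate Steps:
Q = -15/8 (Q = -5/8 + (2 - 3*4)/8 = -5/8 + (2 - 12)/8 = -5/8 + (⅛)*(-10) = -5/8 - 5/4 = -15/8 ≈ -1.8750)
(-5*Q)*(3 + 5) = (-5*(-15/8))*(3 + 5) = (75/8)*8 = 75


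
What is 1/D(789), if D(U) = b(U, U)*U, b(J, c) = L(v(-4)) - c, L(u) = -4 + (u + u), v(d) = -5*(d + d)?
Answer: -1/562557 ≈ -1.7776e-6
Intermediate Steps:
v(d) = -10*d
L(u) = -4 + 2*u
b(J, c) = 76 - c (b(J, c) = (-4 + 2*(-10*(-4))) - c = (-4 + 2*40) - c = (-4 + 80) - c = 76 - c)
D(U) = U*(76 - U) (D(U) = (76 - U)*U = U*(76 - U))
1/D(789) = 1/(789*(76 - 1*789)) = 1/(789*(76 - 789)) = 1/(789*(-713)) = 1/(-562557) = -1/562557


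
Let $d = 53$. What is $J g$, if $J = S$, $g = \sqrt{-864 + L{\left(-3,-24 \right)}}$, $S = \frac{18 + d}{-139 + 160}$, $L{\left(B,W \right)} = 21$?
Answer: $\frac{71 i \sqrt{843}}{21} \approx 98.164 i$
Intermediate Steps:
$S = \frac{71}{21}$ ($S = \frac{18 + 53}{-139 + 160} = \frac{71}{21} \approx 3.381$)
$g = i \sqrt{843}$ ($g = \sqrt{-864 + 21} = \sqrt{-843} = i \sqrt{843} \approx 29.034 i$)
$J = \frac{71}{21} \approx 3.381$
$J g = \frac{71 i \sqrt{843}}{21}$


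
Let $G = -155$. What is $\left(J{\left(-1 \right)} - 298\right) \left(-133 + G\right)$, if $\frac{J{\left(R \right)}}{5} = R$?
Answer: $87264$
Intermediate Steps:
$J{\left(R \right)} = 5 R$
$\left(J{\left(-1 \right)} - 298\right) \left(-133 + G\right) = \left(5 \left(-1\right) - 298\right) \left(-133 - 155\right) = \left(-5 - 298\right) \left(-288\right) = \left(-303\right) \left(-288\right) = 87264$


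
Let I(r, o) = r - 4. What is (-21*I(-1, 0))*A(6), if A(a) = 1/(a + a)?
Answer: 35/4 ≈ 8.7500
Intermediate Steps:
I(r, o) = -4 + r
A(a) = 1/(2*a)
(-21*I(-1, 0))*A(6) = (-21*(-4 - 1))*((½)/6) = (-21*(-5))*((½)*(⅙)) = 105*(1/12) = 35/4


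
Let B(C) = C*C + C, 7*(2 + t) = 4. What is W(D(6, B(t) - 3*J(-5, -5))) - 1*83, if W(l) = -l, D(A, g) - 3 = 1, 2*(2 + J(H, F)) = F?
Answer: -87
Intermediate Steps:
t = -10/7 (t = -2 + (1/7)*4 = -2 + 4/7 = -10/7 ≈ -1.4286)
B(C) = C + C**2 (B(C) = C**2 + C = C + C**2)
J(H, F) = -2 + F/2
D(A, g) = 4 (D(A, g) = 3 + 1 = 4)
W(D(6, B(t) - 3*J(-5, -5))) - 1*83 = -1*4 - 1*83 = -4 - 83 = -87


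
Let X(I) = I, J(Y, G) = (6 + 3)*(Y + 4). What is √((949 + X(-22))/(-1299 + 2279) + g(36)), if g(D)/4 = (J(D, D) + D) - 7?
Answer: √7629035/70 ≈ 39.458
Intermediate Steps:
J(Y, G) = 36 + 9*Y (J(Y, G) = 9*(4 + Y) = 36 + 9*Y)
g(D) = 116 + 40*D (g(D) = 4*(((36 + 9*D) + D) - 7) = 4*((36 + 10*D) - 7) = 4*(29 + 10*D) = 116 + 40*D)
√((949 + X(-22))/(-1299 + 2279) + g(36)) = √((949 - 22)/(-1299 + 2279) + (116 + 40*36)) = √(927/980 + (116 + 1440)) = √(927*(1/980) + 1556) = √(927/980 + 1556) = √(1525807/980) = √7629035/70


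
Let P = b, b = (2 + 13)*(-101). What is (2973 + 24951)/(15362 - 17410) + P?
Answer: -782661/512 ≈ -1528.6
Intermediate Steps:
b = -1515 (b = 15*(-101) = -1515)
P = -1515
(2973 + 24951)/(15362 - 17410) + P = (2973 + 24951)/(15362 - 17410) - 1515 = 27924/(-2048) - 1515 = 27924*(-1/2048) - 1515 = -6981/512 - 1515 = -782661/512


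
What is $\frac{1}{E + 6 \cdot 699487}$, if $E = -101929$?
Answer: $\frac{1}{4094993} \approx 2.442 \cdot 10^{-7}$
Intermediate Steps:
$\frac{1}{E + 6 \cdot 699487} = \frac{1}{-101929 + 6 \cdot 699487} = \frac{1}{-101929 + 4196922} = \frac{1}{4094993}$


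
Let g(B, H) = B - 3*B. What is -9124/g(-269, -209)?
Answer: -4562/269 ≈ -16.959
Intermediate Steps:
g(B, H) = -2*B
-9124/g(-269, -209) = -9124/((-2*(-269))) = -9124/538 = -9124*1/538 = -4562/269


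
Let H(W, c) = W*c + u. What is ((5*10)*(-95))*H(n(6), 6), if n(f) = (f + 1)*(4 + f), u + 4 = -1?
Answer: -1971250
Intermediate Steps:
u = -5 (u = -4 - 1 = -5)
n(f) = (1 + f)*(4 + f)
H(W, c) = -5 + W*c (H(W, c) = W*c - 5 = -5 + W*c)
((5*10)*(-95))*H(n(6), 6) = ((5*10)*(-95))*(-5 + (4 + 6² + 5*6)*6) = (50*(-95))*(-5 + (4 + 36 + 30)*6) = -4750*(-5 + 70*6) = -4750*(-5 + 420) = -4750*415 = -1971250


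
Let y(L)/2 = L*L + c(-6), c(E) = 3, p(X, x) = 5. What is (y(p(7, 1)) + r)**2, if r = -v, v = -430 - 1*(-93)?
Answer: 154449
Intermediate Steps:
v = -337 (v = -430 + 93 = -337)
y(L) = 6 + 2*L**2 (y(L) = 2*(L*L + 3) = 2*(L**2 + 3) = 2*(3 + L**2) = 6 + 2*L**2)
r = 337 (r = -1*(-337) = 337)
(y(p(7, 1)) + r)**2 = ((6 + 2*5**2) + 337)**2 = ((6 + 2*25) + 337)**2 = ((6 + 50) + 337)**2 = (56 + 337)**2 = 393**2 = 154449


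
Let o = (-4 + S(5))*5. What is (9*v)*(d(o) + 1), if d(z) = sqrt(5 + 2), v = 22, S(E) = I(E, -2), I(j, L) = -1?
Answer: 198 + 198*sqrt(7) ≈ 721.86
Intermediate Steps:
S(E) = -1
o = -25 (o = (-4 - 1)*5 = -5*5 = -25)
d(z) = sqrt(7)
(9*v)*(d(o) + 1) = (9*22)*(sqrt(7) + 1) = 198*(1 + sqrt(7)) = 198 + 198*sqrt(7)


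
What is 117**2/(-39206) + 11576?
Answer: 453834967/39206 ≈ 11576.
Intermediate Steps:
117**2/(-39206) + 11576 = 13689*(-1/39206) + 11576 = -13689/39206 + 11576 = 453834967/39206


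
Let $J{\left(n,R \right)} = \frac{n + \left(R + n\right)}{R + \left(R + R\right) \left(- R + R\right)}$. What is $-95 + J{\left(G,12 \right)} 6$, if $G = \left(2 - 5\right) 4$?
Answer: $-101$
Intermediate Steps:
$G = -12$ ($G = \left(-3\right) 4 = -12$)
$J{\left(n,R \right)} = \frac{R + 2 n}{R}$ ($J{\left(n,R \right)} = \frac{R + 2 n}{R + 2 R 0} = \frac{R + 2 n}{R + 0} = \frac{R + 2 n}{R}$)
$-95 + J{\left(G,12 \right)} 6 = -95 + \frac{12 + 2 \left(-12\right)}{12} \cdot 6 = -95 + \frac{12 - 24}{12} \cdot 6 = -95 + \frac{1}{12} \left(-12\right) 6 = -95 - 6 = -101$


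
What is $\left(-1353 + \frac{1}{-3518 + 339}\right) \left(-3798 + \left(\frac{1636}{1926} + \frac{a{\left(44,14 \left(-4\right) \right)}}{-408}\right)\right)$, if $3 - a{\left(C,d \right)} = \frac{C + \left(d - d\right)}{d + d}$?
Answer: $\frac{14973055382958271}{2914430904} \approx 5.1376 \cdot 10^{6}$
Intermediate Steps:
$a{\left(C,d \right)} = 3 - \frac{C}{2 d}$ ($a{\left(C,d \right)} = 3 - \frac{C + \left(d - d\right)}{d + d} = 3 - \frac{C + 0}{2 d} = 3 - C \frac{1}{2 d} = 3 - \frac{C}{2 d}$)
$\left(-1353 + \frac{1}{-3518 + 339}\right) \left(-3798 + \left(\frac{1636}{1926} + \frac{a{\left(44,14 \left(-4\right) \right)}}{-408}\right)\right) = \left(-1353 + \frac{1}{-3518 + 339}\right) \left(-3798 + \left(\frac{1636}{1926} + \frac{3 - \frac{22}{14 \left(-4\right)}}{-408}\right)\right) = \left(-1353 + \frac{1}{-3179}\right) \left(-3798 + \left(1636 \cdot \frac{1}{1926} + \left(3 - \frac{22}{-56}\right) \left(- \frac{1}{408}\right)\right)\right) = \left(-1353 - \frac{1}{3179}\right) \left(-3798 + \left(\frac{818}{963} + \left(3 - 22 \left(- \frac{1}{56}\right)\right) \left(- \frac{1}{408}\right)\right)\right) = - \frac{4301188 \left(-3798 + \left(\frac{818}{963} + \left(3 + \frac{11}{28}\right) \left(- \frac{1}{408}\right)\right)\right)}{3179} = - \frac{4301188 \left(-3798 + \left(\frac{818}{963} + \frac{95}{28} \left(- \frac{1}{408}\right)\right)\right)}{3179} = - \frac{4301188 \left(-3798 + \left(\frac{818}{963} - \frac{95}{11424}\right)\right)}{3179} = - \frac{4301188 \left(-3798 + \frac{3084449}{3667104}\right)}{3179} = \left(- \frac{4301188}{3179}\right) \left(- \frac{13924576543}{3667104}\right) = \frac{14973055382958271}{2914430904}$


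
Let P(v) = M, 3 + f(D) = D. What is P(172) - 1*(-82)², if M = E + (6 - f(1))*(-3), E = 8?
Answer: -6740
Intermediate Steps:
f(D) = -3 + D
M = -16 (M = 8 + (6 - (-3 + 1))*(-3) = 8 + (6 - 1*(-2))*(-3) = 8 + (6 + 2)*(-3) = 8 + 8*(-3) = 8 - 24 = -16)
P(v) = -16
P(172) - 1*(-82)² = -16 - 1*(-82)² = -16 - 1*6724 = -16 - 6724 = -6740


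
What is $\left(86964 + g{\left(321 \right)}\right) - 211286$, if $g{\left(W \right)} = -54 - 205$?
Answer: $-124581$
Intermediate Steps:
$g{\left(W \right)} = -259$ ($g{\left(W \right)} = -54 - 205 = -259$)
$\left(86964 + g{\left(321 \right)}\right) - 211286 = \left(86964 - 259\right) - 211286 = 86705 - 211286 = -124581$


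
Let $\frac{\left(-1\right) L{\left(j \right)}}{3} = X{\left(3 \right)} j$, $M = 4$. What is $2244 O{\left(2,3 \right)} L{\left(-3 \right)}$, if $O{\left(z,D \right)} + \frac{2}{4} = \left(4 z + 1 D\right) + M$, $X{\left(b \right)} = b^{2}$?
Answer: $2635578$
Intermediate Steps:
$O{\left(z,D \right)} = \frac{7}{2} + D + 4 z$ ($O{\left(z,D \right)} = - \frac{1}{2} + \left(\left(4 z + 1 D\right) + 4\right) = - \frac{1}{2} + \left(\left(4 z + D\right) + 4\right) = - \frac{1}{2} + \left(\left(D + 4 z\right) + 4\right) = - \frac{1}{2} + \left(4 + D + 4 z\right) = \frac{7}{2} + D + 4 z$)
$L{\left(j \right)} = - 27 j$ ($L{\left(j \right)} = - 3 \cdot 3^{2} j = - 3 \cdot 9 j = - 27 j$)
$2244 O{\left(2,3 \right)} L{\left(-3 \right)} = 2244 \left(\frac{7}{2} + 3 + 4 \cdot 2\right) \left(\left(-27\right) \left(-3\right)\right) = 2244 \left(\frac{7}{2} + 3 + 8\right) 81 = 2244 \cdot \frac{29}{2} \cdot 81 = 32538 \cdot 81 = 2635578$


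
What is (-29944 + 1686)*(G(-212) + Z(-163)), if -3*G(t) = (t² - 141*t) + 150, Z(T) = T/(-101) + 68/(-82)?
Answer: 8774314689982/12423 ≈ 7.0630e+8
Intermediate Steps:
Z(T) = -34/41 - T/101 (Z(T) = T*(-1/101) + 68*(-1/82) = -T/101 - 34/41 = -34/41 - T/101)
G(t) = -50 + 47*t - t²/3 (G(t) = -((t² - 141*t) + 150)/3 = -(150 + t² - 141*t)/3 = -50 + 47*t - t²/3)
(-29944 + 1686)*(G(-212) + Z(-163)) = (-29944 + 1686)*((-50 + 47*(-212) - ⅓*(-212)²) + (-34/41 - 1/101*(-163))) = -28258*((-50 - 9964 - ⅓*44944) + (-34/41 + 163/101)) = -28258*((-50 - 9964 - 44944/3) + 3249/4141) = -28258*(-74986/3 + 3249/4141) = -28258*(-310507279/12423) = 8774314689982/12423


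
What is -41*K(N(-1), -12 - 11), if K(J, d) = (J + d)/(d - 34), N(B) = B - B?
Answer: -943/57 ≈ -16.544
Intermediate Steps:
N(B) = 0
K(J, d) = (J + d)/(-34 + d)
-41*K(N(-1), -12 - 11) = -41*(0 + (-12 - 11))/(-34 + (-12 - 11)) = -41*(0 - 23)/(-34 - 23) = -41*(-23)/(-57) = -(-41)*(-23)/57 = -41*23/57 = -943/57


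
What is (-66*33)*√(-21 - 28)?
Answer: -15246*I ≈ -15246.0*I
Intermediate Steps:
(-66*33)*√(-21 - 28) = -15246*I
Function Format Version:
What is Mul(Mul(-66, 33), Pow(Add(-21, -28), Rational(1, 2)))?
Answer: Mul(-15246, I) ≈ Mul(-15246., I)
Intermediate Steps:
Mul(Mul(-66, 33), Pow(Add(-21, -28), Rational(1, 2))) = Mul(-2178, Pow(-49, Rational(1, 2))) = Mul(-2178, Mul(7, I)) = Mul(-15246, I)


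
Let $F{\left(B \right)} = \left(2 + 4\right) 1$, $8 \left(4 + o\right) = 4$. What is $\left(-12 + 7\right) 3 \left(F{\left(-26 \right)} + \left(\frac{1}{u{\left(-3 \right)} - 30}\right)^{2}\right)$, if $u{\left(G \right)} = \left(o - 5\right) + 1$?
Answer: $- \frac{33754}{375} \approx -90.011$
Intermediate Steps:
$o = - \frac{7}{2}$ ($o = -4 + \frac{1}{8} \cdot 4 = -4 + \frac{1}{2} = - \frac{7}{2} \approx -3.5$)
$u{\left(G \right)} = - \frac{15}{2}$ ($u{\left(G \right)} = \left(- \frac{7}{2} - 5\right) + 1 = - \frac{17}{2} + 1 = - \frac{15}{2}$)
$F{\left(B \right)} = 6$ ($F{\left(B \right)} = 6 \cdot 1 = 6$)
$\left(-12 + 7\right) 3 \left(F{\left(-26 \right)} + \left(\frac{1}{u{\left(-3 \right)} - 30}\right)^{2}\right) = \left(-12 + 7\right) 3 \left(6 + \left(\frac{1}{- \frac{15}{2} - 30}\right)^{2}\right) = \left(-5\right) 3 \left(6 + \left(\frac{1}{- \frac{75}{2}}\right)^{2}\right) = - 15 \left(6 + \left(- \frac{2}{75}\right)^{2}\right) = - 15 \left(6 + \frac{4}{5625}\right) = \left(-15\right) \frac{33754}{5625} = - \frac{33754}{375}$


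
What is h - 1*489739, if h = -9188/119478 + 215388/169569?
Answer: -551220714799567/1125542499 ≈ -4.8974e+5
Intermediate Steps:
h = 1343118194/1125542499 (h = -9188*1/119478 + 215388*(1/169569) = -4594/59739 + 23932/18841 = 1343118194/1125542499 ≈ 1.1933)
h - 1*489739 = 1343118194/1125542499 - 1*489739 = 1343118194/1125542499 - 489739 = -551220714799567/1125542499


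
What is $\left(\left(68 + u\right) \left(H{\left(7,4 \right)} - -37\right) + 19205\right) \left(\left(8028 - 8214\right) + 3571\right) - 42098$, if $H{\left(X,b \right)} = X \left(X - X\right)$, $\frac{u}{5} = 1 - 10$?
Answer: $67847462$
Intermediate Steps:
$u = -45$ ($u = 5 \left(1 - 10\right) = 5 \left(-9\right) = -45$)
$H{\left(X,b \right)} = 0$ ($H{\left(X,b \right)} = X 0 = 0$)
$\left(\left(68 + u\right) \left(H{\left(7,4 \right)} - -37\right) + 19205\right) \left(\left(8028 - 8214\right) + 3571\right) - 42098 = \left(\left(68 - 45\right) \left(0 - -37\right) + 19205\right) \left(\left(8028 - 8214\right) + 3571\right) - 42098 = \left(23 \left(0 + 37\right) + 19205\right) \left(-186 + 3571\right) - 42098 = \left(23 \cdot 37 + 19205\right) 3385 - 42098 = \left(851 + 19205\right) 3385 - 42098 = 20056 \cdot 3385 - 42098 = 67889560 - 42098 = 67847462$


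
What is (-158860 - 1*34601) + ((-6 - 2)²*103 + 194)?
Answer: -186675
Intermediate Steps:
(-158860 - 1*34601) + ((-6 - 2)²*103 + 194) = (-158860 - 34601) + ((-8)²*103 + 194) = -193461 + (64*103 + 194) = -193461 + (6592 + 194) = -193461 + 6786 = -186675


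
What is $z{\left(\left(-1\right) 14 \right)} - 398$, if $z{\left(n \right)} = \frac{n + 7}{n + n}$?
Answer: $- \frac{1591}{4} \approx -397.75$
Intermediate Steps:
$z{\left(n \right)} = \frac{7 + n}{2 n}$
$z{\left(\left(-1\right) 14 \right)} - 398 = \frac{7 - 14}{2 \left(\left(-1\right) 14\right)} - 398 = \frac{7 - 14}{2 \left(-14\right)} - 398 = \frac{1}{2} \left(- \frac{1}{14}\right) \left(-7\right) - 398 = \frac{1}{4} - 398 = - \frac{1591}{4}$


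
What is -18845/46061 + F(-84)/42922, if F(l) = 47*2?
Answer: -402267678/988515121 ≈ -0.40694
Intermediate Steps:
F(l) = 94
-18845/46061 + F(-84)/42922 = -18845/46061 + 94/42922 = -18845*1/46061 + 94*(1/42922) = -18845/46061 + 47/21461 = -402267678/988515121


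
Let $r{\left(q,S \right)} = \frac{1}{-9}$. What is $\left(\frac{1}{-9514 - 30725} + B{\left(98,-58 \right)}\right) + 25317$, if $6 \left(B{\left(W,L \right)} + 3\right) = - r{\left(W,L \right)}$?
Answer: $\frac{6111664741}{241434} \approx 25314.0$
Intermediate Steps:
$r{\left(q,S \right)} = - \frac{1}{9}$
$B{\left(W,L \right)} = - \frac{161}{54}$ ($B{\left(W,L \right)} = -3 + \frac{\left(-1\right) \left(- \frac{1}{9}\right)}{6} = -3 + \frac{1}{6} \cdot \frac{1}{9} = -3 + \frac{1}{54} = - \frac{161}{54}$)
$\left(\frac{1}{-9514 - 30725} + B{\left(98,-58 \right)}\right) + 25317 = \left(\frac{1}{-9514 - 30725} - \frac{161}{54}\right) + 25317 = \left(\frac{1}{-40239} - \frac{161}{54}\right) + 25317 = \left(- \frac{1}{40239} - \frac{161}{54}\right) + 25317 = - \frac{719837}{241434} + 25317 = \frac{6111664741}{241434}$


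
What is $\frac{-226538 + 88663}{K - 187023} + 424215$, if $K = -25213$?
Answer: $\frac{90033832615}{212236} \approx 4.2422 \cdot 10^{5}$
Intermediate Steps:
$\frac{-226538 + 88663}{K - 187023} + 424215 = \frac{-226538 + 88663}{-25213 - 187023} + 424215 = - \frac{137875}{-212236} + 424215 = \left(-137875\right) \left(- \frac{1}{212236}\right) + 424215 = \frac{137875}{212236} + 424215 = \frac{90033832615}{212236}$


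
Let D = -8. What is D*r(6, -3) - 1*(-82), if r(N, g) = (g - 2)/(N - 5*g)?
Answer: 1762/21 ≈ 83.905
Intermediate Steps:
r(N, g) = (-2 + g)/(N - 5*g)
D*r(6, -3) - 1*(-82) = -8*(-2 - 3)/(6 - 5*(-3)) - 1*(-82) = -8*(-5)/(6 + 15) + 82 = -8*(-5)/21 + 82 = -8*(-5/21) + 82 = 40/21 + 82 = 1762/21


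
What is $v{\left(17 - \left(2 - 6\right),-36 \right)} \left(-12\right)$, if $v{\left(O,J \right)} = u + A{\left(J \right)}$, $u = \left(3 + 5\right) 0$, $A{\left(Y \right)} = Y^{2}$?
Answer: $-15552$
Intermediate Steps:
$u = 0$ ($u = 8 \cdot 0 = 0$)
$v{\left(O,J \right)} = J^{2}$ ($v{\left(O,J \right)} = 0 + J^{2} = J^{2}$)
$v{\left(17 - \left(2 - 6\right),-36 \right)} \left(-12\right) = \left(-36\right)^{2} \left(-12\right) = 1296 \left(-12\right) = -15552$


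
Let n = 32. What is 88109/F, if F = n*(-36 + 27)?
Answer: -88109/288 ≈ -305.93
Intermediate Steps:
F = -288 (F = 32*(-36 + 27) = 32*(-9) = -288)
88109/F = 88109/(-288) = 88109*(-1/288) = -88109/288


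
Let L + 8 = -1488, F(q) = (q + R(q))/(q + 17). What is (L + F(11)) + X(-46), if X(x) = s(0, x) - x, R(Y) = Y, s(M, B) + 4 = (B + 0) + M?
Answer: -20989/14 ≈ -1499.2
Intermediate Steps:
s(M, B) = -4 + B + M (s(M, B) = -4 + ((B + 0) + M) = -4 + (B + M) = -4 + B + M)
F(q) = 2*q/(17 + q) (F(q) = (q + q)/(q + 17) = (2*q)/(17 + q) = 2*q/(17 + q))
X(x) = -4 (X(x) = (-4 + x + 0) - x = (-4 + x) - x = -4)
L = -1496 (L = -8 - 1488 = -1496)
(L + F(11)) + X(-46) = (-1496 + 2*11/(17 + 11)) - 4 = (-1496 + 2*11/28) - 4 = (-1496 + 2*11*(1/28)) - 4 = (-1496 + 11/14) - 4 = -20933/14 - 4 = -20989/14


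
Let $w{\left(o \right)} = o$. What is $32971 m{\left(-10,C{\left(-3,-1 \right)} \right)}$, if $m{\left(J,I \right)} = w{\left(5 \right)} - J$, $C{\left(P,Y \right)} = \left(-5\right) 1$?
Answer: $494565$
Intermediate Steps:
$C{\left(P,Y \right)} = -5$
$m{\left(J,I \right)} = 5 - J$
$32971 m{\left(-10,C{\left(-3,-1 \right)} \right)} = 32971 \left(5 - -10\right) = 32971 \left(5 + 10\right) = 32971 \cdot 15 = 494565$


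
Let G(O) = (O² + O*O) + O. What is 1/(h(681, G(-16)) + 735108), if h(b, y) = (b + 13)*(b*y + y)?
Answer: 1/235495876 ≈ 4.2464e-9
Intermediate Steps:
G(O) = O + 2*O² (G(O) = (O² + O²) + O = 2*O² + O = O + 2*O²)
h(b, y) = (13 + b)*(y + b*y)
1/(h(681, G(-16)) + 735108) = 1/((-16*(1 + 2*(-16)))*(13 + 681² + 14*681) + 735108) = 1/((-16*(1 - 32))*(13 + 463761 + 9534) + 735108) = 1/(-16*(-31)*473308 + 735108) = 1/(496*473308 + 735108) = 1/(234760768 + 735108) = 1/235495876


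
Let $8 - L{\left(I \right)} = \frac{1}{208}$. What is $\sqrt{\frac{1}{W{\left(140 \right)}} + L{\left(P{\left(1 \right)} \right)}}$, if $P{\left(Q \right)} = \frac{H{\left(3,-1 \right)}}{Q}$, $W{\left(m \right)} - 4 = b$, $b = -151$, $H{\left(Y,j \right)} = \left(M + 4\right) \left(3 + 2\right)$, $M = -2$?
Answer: $\frac{\sqrt{9525867}}{1092} \approx 2.8264$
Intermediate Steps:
$H{\left(Y,j \right)} = 10$ ($H{\left(Y,j \right)} = \left(-2 + 4\right) \left(3 + 2\right) = 2 \cdot 5 = 10$)
$W{\left(m \right)} = -147$ ($W{\left(m \right)} = 4 - 151 = -147$)
$P{\left(Q \right)} = \frac{10}{Q}$
$L{\left(I \right)} = \frac{1663}{208}$ ($L{\left(I \right)} = 8 - \frac{1}{208} = \frac{1663}{208}$)
$\sqrt{\frac{1}{W{\left(140 \right)}} + L{\left(P{\left(1 \right)} \right)}} = \sqrt{\frac{1}{-147} + \frac{1663}{208}} = \sqrt{- \frac{1}{147} + \frac{1663}{208}} = \sqrt{\frac{244253}{30576}} = \frac{\sqrt{9525867}}{1092}$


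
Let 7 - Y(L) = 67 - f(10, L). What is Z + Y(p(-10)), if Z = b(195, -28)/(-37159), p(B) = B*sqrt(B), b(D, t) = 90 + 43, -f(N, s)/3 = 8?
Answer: -3121489/37159 ≈ -84.004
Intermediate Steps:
f(N, s) = -24 (f(N, s) = -3*8 = -24)
b(D, t) = 133
p(B) = B**(3/2)
Y(L) = -84 (Y(L) = 7 - (67 - 1*(-24)) = 7 - (67 + 24) = 7 - 1*91 = 7 - 91 = -84)
Z = -133/37159 (Z = 133/(-37159) = 133*(-1/37159) = -133/37159 ≈ -0.0035792)
Z + Y(p(-10)) = -133/37159 - 84 = -3121489/37159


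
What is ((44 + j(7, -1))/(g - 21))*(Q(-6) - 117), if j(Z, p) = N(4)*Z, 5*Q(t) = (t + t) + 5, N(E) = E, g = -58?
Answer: 42624/395 ≈ 107.91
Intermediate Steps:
Q(t) = 1 + 2*t/5 (Q(t) = ((t + t) + 5)/5 = (2*t + 5)/5 = (5 + 2*t)/5 = 1 + 2*t/5)
j(Z, p) = 4*Z
((44 + j(7, -1))/(g - 21))*(Q(-6) - 117) = ((44 + 4*7)/(-58 - 21))*((1 + (⅖)*(-6)) - 117) = ((44 + 28)/(-79))*((1 - 12/5) - 117) = (72*(-1/79))*(-7/5 - 117) = -72/79*(-592/5) = 42624/395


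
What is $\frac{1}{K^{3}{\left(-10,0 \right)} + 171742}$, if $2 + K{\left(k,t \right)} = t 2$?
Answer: $\frac{1}{171734} \approx 5.823 \cdot 10^{-6}$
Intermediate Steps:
$K{\left(k,t \right)} = -2 + 2 t$ ($K{\left(k,t \right)} = -2 + t 2 = -2 + 2 t$)
$\frac{1}{K^{3}{\left(-10,0 \right)} + 171742} = \frac{1}{\left(-2 + 2 \cdot 0\right)^{3} + 171742} = \frac{1}{\left(-2 + 0\right)^{3} + 171742} = \frac{1}{\left(-2\right)^{3} + 171742} = \frac{1}{-8 + 171742} = \frac{1}{171734}$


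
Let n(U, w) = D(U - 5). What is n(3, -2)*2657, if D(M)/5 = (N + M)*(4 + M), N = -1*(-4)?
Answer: 53140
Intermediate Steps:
N = 4
D(M) = 5*(4 + M)**2 (D(M) = 5*((4 + M)*(4 + M)) = 5*(4 + M)**2)
n(U, w) = -120 + 5*(-5 + U)**2 + 40*U (n(U, w) = 80 + 5*(U - 5)**2 + 40*(U - 5) = 80 + 5*(-5 + U)**2 + 40*(-5 + U) = 80 + 5*(-5 + U)**2 + (-200 + 40*U) = -120 + 5*(-5 + U)**2 + 40*U)
n(3, -2)*2657 = (5 - 10*3 + 5*3**2)*2657 = (5 - 30 + 5*9)*2657 = (5 - 30 + 45)*2657 = 20*2657 = 53140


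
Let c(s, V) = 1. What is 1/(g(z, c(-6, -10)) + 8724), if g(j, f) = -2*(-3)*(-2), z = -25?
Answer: 1/8712 ≈ 0.00011478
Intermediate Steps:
g(j, f) = -12 (g(j, f) = 6*(-2) = -12)
1/(g(z, c(-6, -10)) + 8724) = 1/(-12 + 8724) = 1/8712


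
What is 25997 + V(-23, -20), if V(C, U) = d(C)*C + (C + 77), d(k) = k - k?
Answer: 26051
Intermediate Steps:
d(k) = 0
V(C, U) = 77 + C (V(C, U) = 0*C + (C + 77) = 0 + (77 + C) = 77 + C)
25997 + V(-23, -20) = 25997 + (77 - 23) = 25997 + 54 = 26051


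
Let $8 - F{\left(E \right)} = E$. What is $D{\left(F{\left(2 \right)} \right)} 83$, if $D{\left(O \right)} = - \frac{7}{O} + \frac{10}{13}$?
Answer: $- \frac{2573}{78} \approx -32.987$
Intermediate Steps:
$F{\left(E \right)} = 8 - E$
$D{\left(O \right)} = \frac{10}{13} - \frac{7}{O}$ ($D{\left(O \right)} = - \frac{7}{O} + 10 \cdot \frac{1}{13} = - \frac{7}{O} + \frac{10}{13} = \frac{10}{13} - \frac{7}{O}$)
$D{\left(F{\left(2 \right)} \right)} 83 = \left(\frac{10}{13} - \frac{7}{8 - 2}\right) 83 = \left(\frac{10}{13} - \frac{7}{6}\right) 83 = \left(- \frac{31}{78}\right) 83 = - \frac{2573}{78}$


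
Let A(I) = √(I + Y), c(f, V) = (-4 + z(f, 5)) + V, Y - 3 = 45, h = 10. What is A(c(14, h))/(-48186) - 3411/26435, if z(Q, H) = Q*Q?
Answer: -3411/26435 - 5*√10/48186 ≈ -0.12936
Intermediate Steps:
Y = 48 (Y = 3 + 45 = 48)
z(Q, H) = Q²
c(f, V) = -4 + V + f² (c(f, V) = (-4 + f²) + V = -4 + V + f²)
A(I) = √(48 + I) (A(I) = √(I + 48) = √(48 + I))
A(c(14, h))/(-48186) - 3411/26435 = √(48 + (-4 + 10 + 14²))/(-48186) - 3411/26435 = √(48 + (-4 + 10 + 196))*(-1/48186) - 3411*1/26435 = √(48 + 202)*(-1/48186) - 3411/26435 = √250*(-1/48186) - 3411/26435 = (5*√10)*(-1/48186) - 3411/26435 = -5*√10/48186 - 3411/26435 = -3411/26435 - 5*√10/48186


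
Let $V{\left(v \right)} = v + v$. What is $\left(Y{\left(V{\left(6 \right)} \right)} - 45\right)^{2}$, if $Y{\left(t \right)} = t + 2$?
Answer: $961$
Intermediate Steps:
$V{\left(v \right)} = 2 v$
$Y{\left(t \right)} = 2 + t$
$\left(Y{\left(V{\left(6 \right)} \right)} - 45\right)^{2} = \left(\left(2 + 2 \cdot 6\right) - 45\right)^{2} = \left(\left(2 + 12\right) - 45\right)^{2} = \left(14 - 45\right)^{2} = \left(-31\right)^{2} = 961$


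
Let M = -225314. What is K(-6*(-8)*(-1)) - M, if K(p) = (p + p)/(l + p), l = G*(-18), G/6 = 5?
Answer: 11040394/49 ≈ 2.2531e+5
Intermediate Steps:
G = 30 (G = 6*5 = 30)
l = -540 (l = 30*(-18) = -540)
K(p) = 2*p/(-540 + p) (K(p) = (p + p)/(-540 + p) = (2*p)/(-540 + p) = 2*p/(-540 + p))
K(-6*(-8)*(-1)) - M = 2*(-6*(-8)*(-1))/(-540 - 6*(-8)*(-1)) - 1*(-225314) = 2*(48*(-1))/(-540 + 48*(-1)) + 225314 = 2*(-48)/(-540 - 48) + 225314 = 2*(-48)/(-588) + 225314 = 2*(-48)*(-1/588) + 225314 = 8/49 + 225314 = 11040394/49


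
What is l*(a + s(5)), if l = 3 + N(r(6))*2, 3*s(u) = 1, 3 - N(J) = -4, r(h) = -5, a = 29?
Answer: 1496/3 ≈ 498.67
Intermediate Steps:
N(J) = 7 (N(J) = 3 - 1*(-4) = 3 + 4 = 7)
s(u) = 1/3 (s(u) = (1/3)*1 = 1/3)
l = 17 (l = 3 + 7*2 = 3 + 14 = 17)
l*(a + s(5)) = 17*(29 + 1/3) = 17*(88/3) = 1496/3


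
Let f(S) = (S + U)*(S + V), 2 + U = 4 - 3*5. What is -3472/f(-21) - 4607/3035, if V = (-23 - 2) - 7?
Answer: -9419667/2734535 ≈ -3.4447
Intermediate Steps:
V = -32 (V = -25 - 7 = -32)
U = -13 (U = -2 + (4 - 3*5) = -2 + (4 - 1*15) = -2 + (4 - 15) = -2 - 11 = -13)
f(S) = (-32 + S)*(-13 + S) (f(S) = (S - 13)*(S - 32) = (-13 + S)*(-32 + S) = (-32 + S)*(-13 + S))
-3472/f(-21) - 4607/3035 = -3472/(416 + (-21)**2 - 45*(-21)) - 4607/3035 = -3472/(416 + 441 + 945) - 4607*1/3035 = -3472/1802 - 4607/3035 = -3472*1/1802 - 4607/3035 = -1736/901 - 4607/3035 = -9419667/2734535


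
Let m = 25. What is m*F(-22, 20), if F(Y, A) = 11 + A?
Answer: 775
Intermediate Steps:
m*F(-22, 20) = 25*(11 + 20) = 25*31 = 775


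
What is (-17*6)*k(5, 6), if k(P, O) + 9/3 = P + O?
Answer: -816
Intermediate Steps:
k(P, O) = -3 + O + P (k(P, O) = -3 + (P + O) = -3 + (O + P) = -3 + O + P)
(-17*6)*k(5, 6) = (-17*6)*(-3 + 6 + 5) = -102*8 = -816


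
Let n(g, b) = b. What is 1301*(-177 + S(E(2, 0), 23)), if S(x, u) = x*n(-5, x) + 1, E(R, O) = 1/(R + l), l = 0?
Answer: -914603/4 ≈ -2.2865e+5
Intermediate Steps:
E(R, O) = 1/R (E(R, O) = 1/(R + 0) = 1/R)
S(x, u) = 1 + x² (S(x, u) = x*x + 1 = x² + 1 = 1 + x²)
1301*(-177 + S(E(2, 0), 23)) = 1301*(-177 + (1 + (1/2)²)) = 1301*(-177 + (1 + (½)²)) = 1301*(-177 + (1 + ¼)) = 1301*(-177 + 5/4) = 1301*(-703/4) = -914603/4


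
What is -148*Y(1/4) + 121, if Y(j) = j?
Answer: 84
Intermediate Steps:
-148*Y(1/4) + 121 = -148/4 + 121 = -148*1/4 + 121 = -37 + 121 = 84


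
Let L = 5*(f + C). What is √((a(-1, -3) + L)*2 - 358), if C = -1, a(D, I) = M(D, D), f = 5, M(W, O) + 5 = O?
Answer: I*√330 ≈ 18.166*I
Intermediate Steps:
M(W, O) = -5 + O
a(D, I) = -5 + D
L = 20 (L = 5*(5 - 1) = 5*4 = 20)
√((a(-1, -3) + L)*2 - 358) = √(((-5 - 1) + 20)*2 - 358) = √((-6 + 20)*2 - 358) = √(14*2 - 358) = √(28 - 358) = √(-330) = I*√330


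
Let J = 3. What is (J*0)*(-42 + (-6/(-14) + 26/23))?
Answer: 0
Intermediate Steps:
(J*0)*(-42 + (-6/(-14) + 26/23)) = (3*0)*(-42 + (-6/(-14) + 26/23)) = 0*(-42 + (-6*(-1/14) + 26*(1/23))) = 0*(-42 + (3/7 + 26/23)) = 0*(-42 + 251/161) = 0*(-6511/161) = 0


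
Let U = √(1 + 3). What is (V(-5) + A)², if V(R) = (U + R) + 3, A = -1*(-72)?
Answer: 5184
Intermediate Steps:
A = 72
U = 2 (U = √4 = 2)
V(R) = 5 + R (V(R) = (2 + R) + 3 = 5 + R)
(V(-5) + A)² = ((5 - 5) + 72)² = (0 + 72)² = 72² = 5184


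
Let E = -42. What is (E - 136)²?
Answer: 31684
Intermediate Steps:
(E - 136)² = (-42 - 136)² = (-178)² = 31684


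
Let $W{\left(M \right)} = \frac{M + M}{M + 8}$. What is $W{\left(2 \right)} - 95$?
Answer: $- \frac{473}{5} \approx -94.6$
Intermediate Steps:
$W{\left(M \right)} = \frac{2 M}{8 + M}$
$W{\left(2 \right)} - 95 = 2 \cdot 2 \frac{1}{8 + 2} - 95 = 2 \cdot 2 \cdot \frac{1}{10} - 95 = \frac{2}{5} - 95 = - \frac{473}{5}$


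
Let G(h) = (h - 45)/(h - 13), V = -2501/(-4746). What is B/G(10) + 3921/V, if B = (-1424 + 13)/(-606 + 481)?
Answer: 81425250483/10941875 ≈ 7441.6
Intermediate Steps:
V = 2501/4746 (V = -2501*(-1/4746) = 2501/4746 ≈ 0.52697)
B = 1411/125 (B = -1411/(-125) = -1411*(-1/125) = 1411/125 ≈ 11.288)
G(h) = (-45 + h)/(-13 + h)
B/G(10) + 3921/V = 1411/(125*(((-45 + 10)/(-13 + 10)))) + 3921/(2501/4746) = 1411/(125*((-35/(-3)))) + 3921*(4746/2501) = 1411/(125*((-1/3*(-35)))) + 18609066/2501 = 1411/(125*(35/3)) + 18609066/2501 = (1411/125)*(3/35) + 18609066/2501 = 4233/4375 + 18609066/2501 = 81425250483/10941875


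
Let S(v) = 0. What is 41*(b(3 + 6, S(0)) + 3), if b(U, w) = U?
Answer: 492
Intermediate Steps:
41*(b(3 + 6, S(0)) + 3) = 41*((3 + 6) + 3) = 41*(9 + 3) = 41*12 = 492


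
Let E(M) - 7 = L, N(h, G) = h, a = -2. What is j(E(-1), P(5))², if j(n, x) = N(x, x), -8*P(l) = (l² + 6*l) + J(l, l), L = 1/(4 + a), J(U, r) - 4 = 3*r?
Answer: 1369/16 ≈ 85.563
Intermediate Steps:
J(U, r) = 4 + 3*r
L = ½ (L = 1/(4 - 2) = 1/2 = ½ ≈ 0.50000)
P(l) = -½ - 9*l/8 - l²/8 (P(l) = -((l² + 6*l) + (4 + 3*l))/8 = -(4 + l² + 9*l)/8 = -½ - 9*l/8 - l²/8)
E(M) = 15/2 (E(M) = 7 + ½ = 15/2)
j(n, x) = x
j(E(-1), P(5))² = (-½ - 9/8*5 - ⅛*5²)² = (-½ - 45/8 - ⅛*25)² = (-½ - 45/8 - 25/8)² = (-37/4)² = 1369/16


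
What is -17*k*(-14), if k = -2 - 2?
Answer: -952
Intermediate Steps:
k = -4
-17*k*(-14) = -17*(-4)*(-14) = 68*(-14) = -952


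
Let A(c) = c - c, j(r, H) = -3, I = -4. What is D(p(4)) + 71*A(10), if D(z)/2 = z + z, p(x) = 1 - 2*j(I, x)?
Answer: 28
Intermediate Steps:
A(c) = 0
p(x) = 7 (p(x) = 1 - 2*(-3) = 1 + 6 = 7)
D(z) = 4*z (D(z) = 2*(z + z) = 2*(2*z) = 4*z)
D(p(4)) + 71*A(10) = 4*7 + 71*0 = 28 + 0 = 28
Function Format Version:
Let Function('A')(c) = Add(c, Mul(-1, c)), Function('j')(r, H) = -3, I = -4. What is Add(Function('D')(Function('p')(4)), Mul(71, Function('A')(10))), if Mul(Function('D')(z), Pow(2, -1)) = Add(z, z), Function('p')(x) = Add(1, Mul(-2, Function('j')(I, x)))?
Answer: 28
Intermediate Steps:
Function('A')(c) = 0
Function('p')(x) = 7 (Function('p')(x) = Add(1, Mul(-2, -3)) = Add(1, 6) = 7)
Function('D')(z) = Mul(4, z) (Function('D')(z) = Mul(2, Add(z, z)) = Mul(2, Mul(2, z)) = Mul(4, z))
Add(Function('D')(Function('p')(4)), Mul(71, Function('A')(10))) = Add(Mul(4, 7), Mul(71, 0)) = Add(28, 0) = 28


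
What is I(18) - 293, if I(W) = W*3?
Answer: -239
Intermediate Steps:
I(W) = 3*W
I(18) - 293 = 3*18 - 293 = 54 - 293 = -239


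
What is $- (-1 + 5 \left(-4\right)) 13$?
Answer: $273$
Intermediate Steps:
$- (-1 + 5 \left(-4\right)) 13 = - (-1 - 20) 13 = \left(-1\right) \left(-21\right) 13 = 21 \cdot 13 = 273$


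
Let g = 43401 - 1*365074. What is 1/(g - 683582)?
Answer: -1/1005255 ≈ -9.9477e-7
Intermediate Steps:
g = -321673 (g = 43401 - 365074 = -321673)
1/(g - 683582) = 1/(-321673 - 683582) = 1/(-1005255) = -1/1005255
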